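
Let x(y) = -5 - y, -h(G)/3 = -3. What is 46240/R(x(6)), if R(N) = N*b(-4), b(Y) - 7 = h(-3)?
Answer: -2890/11 ≈ -262.73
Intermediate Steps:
h(G) = 9 (h(G) = -3*(-3) = 9)
b(Y) = 16 (b(Y) = 7 + 9 = 16)
R(N) = 16*N (R(N) = N*16 = 16*N)
46240/R(x(6)) = 46240/((16*(-5 - 1*6))) = 46240/((16*(-5 - 6))) = 46240/((16*(-11))) = 46240/(-176) = 46240*(-1/176) = -2890/11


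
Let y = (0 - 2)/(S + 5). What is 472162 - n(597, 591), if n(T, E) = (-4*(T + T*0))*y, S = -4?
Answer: 467386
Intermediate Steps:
y = -2 (y = (0 - 2)/(-4 + 5) = -2/1 = -2*1 = -2)
n(T, E) = 8*T (n(T, E) = -4*(T + T*0)*(-2) = -4*(T + 0)*(-2) = -4*T*(-2) = 8*T)
472162 - n(597, 591) = 472162 - 8*597 = 472162 - 1*4776 = 472162 - 4776 = 467386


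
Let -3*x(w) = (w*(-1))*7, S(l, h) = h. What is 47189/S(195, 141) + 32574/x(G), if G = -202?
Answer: 26473222/99687 ≈ 265.56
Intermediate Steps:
x(w) = 7*w/3 (x(w) = -w*(-1)*7/3 = -(-w)*7/3 = -(-7)*w/3 = 7*w/3)
47189/S(195, 141) + 32574/x(G) = 47189/141 + 32574/(((7/3)*(-202))) = 47189*(1/141) + 32574/(-1414/3) = 47189/141 + 32574*(-3/1414) = 47189/141 - 48861/707 = 26473222/99687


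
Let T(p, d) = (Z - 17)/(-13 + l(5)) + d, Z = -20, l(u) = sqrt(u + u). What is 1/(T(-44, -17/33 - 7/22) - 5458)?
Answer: -3469894/18931075711 - 148*sqrt(10)/18931075711 ≈ -0.00018332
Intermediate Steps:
l(u) = sqrt(2)*sqrt(u) (l(u) = sqrt(2*u) = sqrt(2)*sqrt(u))
T(p, d) = d - 37/(-13 + sqrt(10)) (T(p, d) = (-20 - 17)/(-13 + sqrt(2)*sqrt(5)) + d = -37/(-13 + sqrt(10)) + d = d - 37/(-13 + sqrt(10)))
1/(T(-44, -17/33 - 7/22) - 5458) = 1/((481/159 + (-17/33 - 7/22) + 37*sqrt(10)/159) - 5458) = 1/((481/159 - 5/6 + 37*sqrt(10)/159) - 5458) = 1/((697/318 + 37*sqrt(10)/159) - 5458) = 1/(-1734947/318 + 37*sqrt(10)/159)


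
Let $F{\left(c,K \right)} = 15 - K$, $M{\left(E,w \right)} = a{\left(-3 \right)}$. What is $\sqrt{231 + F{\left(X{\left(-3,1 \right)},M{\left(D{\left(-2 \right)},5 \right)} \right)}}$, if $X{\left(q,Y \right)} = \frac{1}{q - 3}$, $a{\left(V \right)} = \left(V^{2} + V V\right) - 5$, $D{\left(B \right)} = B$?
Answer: $\sqrt{233} \approx 15.264$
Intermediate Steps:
$a{\left(V \right)} = -5 + 2 V^{2}$ ($a{\left(V \right)} = \left(V^{2} + V^{2}\right) - 5 = 2 V^{2} - 5 = -5 + 2 V^{2}$)
$M{\left(E,w \right)} = 13$ ($M{\left(E,w \right)} = -5 + 2 \left(-3\right)^{2} = -5 + 2 \cdot 9 = -5 + 18 = 13$)
$X{\left(q,Y \right)} = \frac{1}{-3 + q}$
$\sqrt{231 + F{\left(X{\left(-3,1 \right)},M{\left(D{\left(-2 \right)},5 \right)} \right)}} = \sqrt{231 + \left(15 - 13\right)} = \sqrt{231 + 2} = \sqrt{233}$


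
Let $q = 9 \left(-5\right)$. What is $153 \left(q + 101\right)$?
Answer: $8568$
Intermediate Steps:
$q = -45$
$153 \left(q + 101\right) = 153 \left(-45 + 101\right) = 153 \cdot 56 = 8568$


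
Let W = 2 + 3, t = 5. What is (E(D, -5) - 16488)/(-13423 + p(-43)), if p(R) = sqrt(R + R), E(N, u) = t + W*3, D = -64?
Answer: 221049964/180177015 + 16468*I*sqrt(86)/180177015 ≈ 1.2268 + 0.0008476*I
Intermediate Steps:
W = 5
E(N, u) = 20 (E(N, u) = 5 + 5*3 = 5 + 15 = 20)
p(R) = sqrt(2)*sqrt(R) (p(R) = sqrt(2*R) = sqrt(2)*sqrt(R))
(E(D, -5) - 16488)/(-13423 + p(-43)) = (20 - 16488)/(-13423 + sqrt(2)*sqrt(-43)) = -16468/(-13423 + sqrt(2)*(I*sqrt(43))) = -16468/(-13423 + I*sqrt(86))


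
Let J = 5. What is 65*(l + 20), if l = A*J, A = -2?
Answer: 650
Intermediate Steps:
l = -10 (l = -2*5 = -10)
65*(l + 20) = 65*(-10 + 20) = 65*10 = 650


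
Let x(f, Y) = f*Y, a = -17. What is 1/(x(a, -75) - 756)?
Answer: 1/519 ≈ 0.0019268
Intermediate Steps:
x(f, Y) = Y*f
1/(x(a, -75) - 756) = 1/(-75*(-17) - 756) = 1/(1275 - 756) = 1/519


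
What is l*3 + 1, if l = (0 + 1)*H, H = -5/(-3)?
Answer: 6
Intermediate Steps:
H = 5/3 (H = -5*(-⅓) = 5/3 ≈ 1.6667)
l = 5/3 (l = (0 + 1)*(5/3) = 1*(5/3) = 5/3 ≈ 1.6667)
l*3 + 1 = (5/3)*3 + 1 = 5 + 1 = 6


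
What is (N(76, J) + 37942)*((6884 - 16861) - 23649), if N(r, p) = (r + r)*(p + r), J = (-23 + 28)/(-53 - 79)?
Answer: -54915024112/33 ≈ -1.6641e+9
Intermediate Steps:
J = -5/132 (J = 5/(-132) = 5*(-1/132) = -5/132 ≈ -0.037879)
N(r, p) = 2*r*(p + r) (N(r, p) = (2*r)*(p + r) = 2*r*(p + r))
(N(76, J) + 37942)*((6884 - 16861) - 23649) = (2*76*(-5/132 + 76) + 37942)*((6884 - 16861) - 23649) = (2*76*(10027/132) + 37942)*(-9977 - 23649) = (381026/33 + 37942)*(-33626) = (1633112/33)*(-33626) = -54915024112/33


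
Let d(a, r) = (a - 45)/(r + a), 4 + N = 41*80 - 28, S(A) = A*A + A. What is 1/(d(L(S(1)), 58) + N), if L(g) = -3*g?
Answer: 52/168845 ≈ 0.00030797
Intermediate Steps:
S(A) = A + A**2 (S(A) = A**2 + A = A + A**2)
N = 3248 (N = -4 + (41*80 - 28) = -4 + (3280 - 28) = -4 + 3252 = 3248)
d(a, r) = (-45 + a)/(a + r)
1/(d(L(S(1)), 58) + N) = 1/((-45 - 3*(1 + 1))/(-3*(1 + 1) + 58) + 3248) = 1/((-45 - 3*2)/(-3*2 + 58) + 3248) = 1/((-45 - 6)/(-6 + 58) + 3248) = 1/(-51/52 + 3248) = 1/(168845/52) = 52/168845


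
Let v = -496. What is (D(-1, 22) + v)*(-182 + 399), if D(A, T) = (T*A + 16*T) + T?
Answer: -31248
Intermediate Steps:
D(A, T) = 17*T + A*T (D(A, T) = (A*T + 16*T) + T = (16*T + A*T) + T = 17*T + A*T)
(D(-1, 22) + v)*(-182 + 399) = (22*(17 - 1) - 496)*(-182 + 399) = (22*16 - 496)*217 = (352 - 496)*217 = -144*217 = -31248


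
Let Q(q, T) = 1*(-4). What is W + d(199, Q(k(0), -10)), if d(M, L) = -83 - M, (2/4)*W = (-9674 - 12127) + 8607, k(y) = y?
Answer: -26670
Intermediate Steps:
Q(q, T) = -4
W = -26388 (W = 2*((-9674 - 12127) + 8607) = 2*(-21801 + 8607) = 2*(-13194) = -26388)
W + d(199, Q(k(0), -10)) = -26388 + (-83 - 1*199) = -26388 + (-83 - 199) = -26388 - 282 = -26670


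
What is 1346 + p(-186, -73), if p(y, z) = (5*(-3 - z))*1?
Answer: 1696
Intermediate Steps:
p(y, z) = -15 - 5*z (p(y, z) = (-15 - 5*z)*1 = -15 - 5*z)
1346 + p(-186, -73) = 1346 + (-15 - 5*(-73)) = 1346 + (-15 + 365) = 1346 + 350 = 1696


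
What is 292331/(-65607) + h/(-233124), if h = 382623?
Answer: -31084039735/5098188756 ≈ -6.0971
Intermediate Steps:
292331/(-65607) + h/(-233124) = 292331/(-65607) + 382623/(-233124) = 292331*(-1/65607) + 382623*(-1/233124) = -292331/65607 - 127541/77708 = -31084039735/5098188756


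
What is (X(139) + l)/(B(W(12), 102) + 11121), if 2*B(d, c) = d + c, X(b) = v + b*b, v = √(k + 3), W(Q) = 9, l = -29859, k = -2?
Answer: -21074/22353 ≈ -0.94278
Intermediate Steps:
v = 1 (v = √(-2 + 3) = √1 = 1)
X(b) = 1 + b² (X(b) = 1 + b*b = 1 + b²)
B(d, c) = c/2 + d/2 (B(d, c) = (d + c)/2 = (c + d)/2 = c/2 + d/2)
(X(139) + l)/(B(W(12), 102) + 11121) = ((1 + 139²) - 29859)/(((½)*102 + (½)*9) + 11121) = ((1 + 19321) - 29859)/((51 + 9/2) + 11121) = (19322 - 29859)/(111/2 + 11121) = -10537/22353/2 = -10537*2/22353 = -21074/22353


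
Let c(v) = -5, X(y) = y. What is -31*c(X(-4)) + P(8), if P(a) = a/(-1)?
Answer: 147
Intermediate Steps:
P(a) = -a (P(a) = a*(-1) = -a)
-31*c(X(-4)) + P(8) = -31*(-5) - 1*8 = 155 - 8 = 147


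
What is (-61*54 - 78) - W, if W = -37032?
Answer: 33660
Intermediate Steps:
(-61*54 - 78) - W = (-61*54 - 78) - 1*(-37032) = (-3294 - 78) + 37032 = -3372 + 37032 = 33660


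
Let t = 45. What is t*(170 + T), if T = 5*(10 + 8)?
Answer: 11700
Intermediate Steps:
T = 90 (T = 5*18 = 90)
t*(170 + T) = 45*(170 + 90) = 45*260 = 11700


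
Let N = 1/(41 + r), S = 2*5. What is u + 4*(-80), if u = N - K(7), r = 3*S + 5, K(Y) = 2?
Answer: -24471/76 ≈ -321.99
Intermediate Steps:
S = 10
r = 35 (r = 3*10 + 5 = 30 + 5 = 35)
N = 1/76 (N = 1/(41 + 35) = 1/76 ≈ 0.013158)
u = -151/76 (u = 1/76 - 1*2 = 1/76 - 2 = -151/76 ≈ -1.9868)
u + 4*(-80) = -151/76 + 4*(-80) = -151/76 - 320 = -24471/76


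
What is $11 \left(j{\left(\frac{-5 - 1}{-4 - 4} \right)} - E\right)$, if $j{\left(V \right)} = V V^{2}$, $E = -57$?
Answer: $\frac{40425}{64} \approx 631.64$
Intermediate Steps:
$j{\left(V \right)} = V^{3}$
$11 \left(j{\left(\frac{-5 - 1}{-4 - 4} \right)} - E\right) = 11 \left(\left(\frac{-5 - 1}{-4 - 4}\right)^{3} - -57\right) = 11 \left(\left(- \frac{6}{-8}\right)^{3} + 57\right) = 11 \left(\left(\left(-6\right) \left(- \frac{1}{8}\right)\right)^{3} + 57\right) = 11 \left(\left(\frac{3}{4}\right)^{3} + 57\right) = 11 \left(\frac{27}{64} + 57\right) = 11 \cdot \frac{3675}{64} = \frac{40425}{64}$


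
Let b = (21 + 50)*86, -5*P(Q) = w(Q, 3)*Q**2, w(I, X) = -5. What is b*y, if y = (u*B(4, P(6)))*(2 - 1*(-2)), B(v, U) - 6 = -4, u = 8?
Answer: 390784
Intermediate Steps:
P(Q) = Q**2 (P(Q) = -(-1)*Q**2 = Q**2)
B(v, U) = 2 (B(v, U) = 6 - 4 = 2)
y = 64 (y = (8*2)*(2 - 1*(-2)) = 16*(2 + 2) = 16*4 = 64)
b = 6106 (b = 71*86 = 6106)
b*y = 6106*64 = 390784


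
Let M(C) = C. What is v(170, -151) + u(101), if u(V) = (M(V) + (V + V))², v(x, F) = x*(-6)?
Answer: 90789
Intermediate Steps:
v(x, F) = -6*x
u(V) = 9*V² (u(V) = (V + (V + V))² = (V + 2*V)² = (3*V)² = 9*V²)
v(170, -151) + u(101) = -6*170 + 9*101² = -1020 + 9*10201 = -1020 + 91809 = 90789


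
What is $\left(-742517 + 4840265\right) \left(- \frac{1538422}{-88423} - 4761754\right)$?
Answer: $- \frac{1725344647708008960}{88423} \approx -1.9512 \cdot 10^{13}$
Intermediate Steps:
$\left(-742517 + 4840265\right) \left(- \frac{1538422}{-88423} - 4761754\right) = 4097748 \left(\left(-1538422\right) \left(- \frac{1}{88423}\right) - 4761754\right) = 4097748 \left(\frac{1538422}{88423} - 4761754\right) = 4097748 \left(- \frac{421047035520}{88423}\right) = - \frac{1725344647708008960}{88423}$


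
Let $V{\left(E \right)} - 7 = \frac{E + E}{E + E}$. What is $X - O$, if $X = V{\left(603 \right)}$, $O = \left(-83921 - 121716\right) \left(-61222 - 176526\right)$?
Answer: $-48889785468$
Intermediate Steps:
$V{\left(E \right)} = 8$ ($V{\left(E \right)} = 7 + \frac{E + E}{E + E} = 7 + \frac{2 E}{2 E} = 7 + 2 E \frac{1}{2 E} = 7 + 1 = 8$)
$O = 48889785476$ ($O = \left(-205637\right) \left(-237748\right) = 48889785476$)
$X = 8$
$X - O = 8 - 48889785476 = -48889785468$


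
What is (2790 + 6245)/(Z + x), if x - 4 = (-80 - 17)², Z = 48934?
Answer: 9035/58347 ≈ 0.15485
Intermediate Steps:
x = 9413 (x = 4 + (-80 - 17)² = 4 + (-97)² = 4 + 9409 = 9413)
(2790 + 6245)/(Z + x) = (2790 + 6245)/(48934 + 9413) = 9035/58347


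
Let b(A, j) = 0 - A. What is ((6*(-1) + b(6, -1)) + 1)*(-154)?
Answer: 1694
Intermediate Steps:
b(A, j) = -A
((6*(-1) + b(6, -1)) + 1)*(-154) = ((6*(-1) - 1*6) + 1)*(-154) = ((-6 - 6) + 1)*(-154) = (-12 + 1)*(-154) = -11*(-154) = 1694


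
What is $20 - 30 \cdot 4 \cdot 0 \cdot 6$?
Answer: $20$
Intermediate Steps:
$20 - 30 \cdot 4 \cdot 0 \cdot 6 = 20 - 30 \cdot 0 \cdot 6 = 20 - 0 = 20 + 0 = 20$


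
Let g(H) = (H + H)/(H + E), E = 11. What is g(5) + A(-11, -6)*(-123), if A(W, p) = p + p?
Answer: 11813/8 ≈ 1476.6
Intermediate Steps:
A(W, p) = 2*p
g(H) = 2*H/(11 + H) (g(H) = (H + H)/(H + 11) = (2*H)/(11 + H) = 2*H/(11 + H))
g(5) + A(-11, -6)*(-123) = 2*5/(11 + 5) + (2*(-6))*(-123) = 2*5/16 - 12*(-123) = 2*5*(1/16) + 1476 = 5/8 + 1476 = 11813/8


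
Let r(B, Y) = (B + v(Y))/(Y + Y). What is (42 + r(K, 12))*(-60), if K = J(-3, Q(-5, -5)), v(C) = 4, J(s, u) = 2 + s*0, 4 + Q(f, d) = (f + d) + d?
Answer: -2535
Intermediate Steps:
Q(f, d) = -4 + f + 2*d (Q(f, d) = -4 + ((f + d) + d) = -4 + ((d + f) + d) = -4 + (f + 2*d) = -4 + f + 2*d)
J(s, u) = 2 (J(s, u) = 2 + 0 = 2)
K = 2
r(B, Y) = (4 + B)/(2*Y) (r(B, Y) = (B + 4)/(Y + Y) = (4 + B)/((2*Y)) = (4 + B)*(1/(2*Y)) = (4 + B)/(2*Y))
(42 + r(K, 12))*(-60) = (42 + (1/2)*(4 + 2)/12)*(-60) = (42 + (1/2)*(1/12)*6)*(-60) = (42 + 1/4)*(-60) = (169/4)*(-60) = -2535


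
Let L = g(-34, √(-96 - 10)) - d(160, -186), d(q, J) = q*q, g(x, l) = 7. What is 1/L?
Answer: -1/25593 ≈ -3.9073e-5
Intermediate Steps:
d(q, J) = q²
L = -25593 (L = 7 - 1*160² = 7 - 1*25600 = 7 - 25600 = -25593)
1/L = 1/(-25593) = -1/25593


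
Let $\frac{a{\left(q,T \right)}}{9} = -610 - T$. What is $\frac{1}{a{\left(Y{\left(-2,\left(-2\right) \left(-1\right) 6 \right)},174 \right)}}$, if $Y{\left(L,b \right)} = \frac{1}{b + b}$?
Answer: $- \frac{1}{7056} \approx -0.00014172$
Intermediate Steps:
$Y{\left(L,b \right)} = \frac{1}{2 b}$
$a{\left(q,T \right)} = -5490 - 9 T$ ($a{\left(q,T \right)} = 9 \left(-610 - T\right) = -5490 - 9 T$)
$\frac{1}{a{\left(Y{\left(-2,\left(-2\right) \left(-1\right) 6 \right)},174 \right)}} = \frac{1}{-5490 - 1566} = \frac{1}{-7056} = - \frac{1}{7056}$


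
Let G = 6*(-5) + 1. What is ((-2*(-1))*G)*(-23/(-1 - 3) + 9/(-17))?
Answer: -10295/34 ≈ -302.79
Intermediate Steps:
G = -29 (G = -30 + 1 = -29)
((-2*(-1))*G)*(-23/(-1 - 3) + 9/(-17)) = (-2*(-1)*(-29))*(-23/(-1 - 3) + 9/(-17)) = (2*(-29))*(-23/(1*(-4)) + 9*(-1/17)) = -58*(-23/(-4) - 9/17) = -58*(-23*(-¼) - 9/17) = -58*(23/4 - 9/17) = -58*355/68 = -10295/34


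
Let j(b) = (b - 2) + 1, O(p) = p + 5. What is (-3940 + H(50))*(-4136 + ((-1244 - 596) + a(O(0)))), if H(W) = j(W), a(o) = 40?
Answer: 23096976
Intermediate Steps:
O(p) = 5 + p
j(b) = -1 + b (j(b) = (-2 + b) + 1 = -1 + b)
H(W) = -1 + W
(-3940 + H(50))*(-4136 + ((-1244 - 596) + a(O(0)))) = (-3940 + (-1 + 50))*(-4136 + ((-1244 - 596) + 40)) = (-3940 + 49)*(-4136 + (-1840 + 40)) = -3891*(-4136 - 1800) = -3891*(-5936) = 23096976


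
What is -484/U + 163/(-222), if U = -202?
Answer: 37261/22422 ≈ 1.6618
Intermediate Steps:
-484/U + 163/(-222) = -484/(-202) + 163/(-222) = -484*(-1/202) + 163*(-1/222) = 242/101 - 163/222 = 37261/22422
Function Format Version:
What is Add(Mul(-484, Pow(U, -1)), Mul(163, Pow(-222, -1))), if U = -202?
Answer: Rational(37261, 22422) ≈ 1.6618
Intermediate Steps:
Add(Mul(-484, Pow(U, -1)), Mul(163, Pow(-222, -1))) = Add(Mul(-484, Pow(-202, -1)), Mul(163, Pow(-222, -1))) = Add(Mul(-484, Rational(-1, 202)), Mul(163, Rational(-1, 222))) = Add(Rational(242, 101), Rational(-163, 222)) = Rational(37261, 22422)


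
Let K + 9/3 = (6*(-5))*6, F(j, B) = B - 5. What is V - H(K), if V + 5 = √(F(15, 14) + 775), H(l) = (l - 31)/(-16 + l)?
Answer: 4363/199 ≈ 21.925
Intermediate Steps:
F(j, B) = -5 + B
K = -183 (K = -3 + (6*(-5))*6 = -3 - 30*6 = -3 - 180 = -183)
H(l) = (-31 + l)/(-16 + l)
V = 23 (V = -5 + √((-5 + 14) + 775) = -5 + √(9 + 775) = -5 + √784 = -5 + 28 = 23)
V - H(K) = 23 - (-31 - 183)/(-16 - 183) = 23 - (-214)/(-199) = 23 - (-1)*(-214)/199 = 23 - 1*214/199 = 23 - 214/199 = 4363/199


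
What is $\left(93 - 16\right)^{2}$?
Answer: $5929$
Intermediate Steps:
$\left(93 - 16\right)^{2} = 77^{2} = 5929$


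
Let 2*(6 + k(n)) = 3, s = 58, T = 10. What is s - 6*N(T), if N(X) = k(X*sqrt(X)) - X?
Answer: 145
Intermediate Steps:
k(n) = -9/2 (k(n) = -6 + (1/2)*3 = -6 + 3/2 = -9/2)
N(X) = -9/2 - X
s - 6*N(T) = 58 - 6*(-9/2 - 1*10) = 58 - 6*(-9/2 - 10) = 58 - 6*(-29/2) = 58 + 87 = 145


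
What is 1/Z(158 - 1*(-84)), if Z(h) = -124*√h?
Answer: -√2/2728 ≈ -0.00051841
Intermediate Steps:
1/Z(158 - 1*(-84)) = 1/(-124*√(158 - 1*(-84))) = 1/(-124*√(158 + 84)) = 1/(-1364*√2) = -√2/2728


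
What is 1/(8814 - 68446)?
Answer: -1/59632 ≈ -1.6770e-5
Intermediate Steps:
1/(8814 - 68446) = 1/(-59632) = -1/59632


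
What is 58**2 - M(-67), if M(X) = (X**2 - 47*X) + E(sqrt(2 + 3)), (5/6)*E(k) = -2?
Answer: -21358/5 ≈ -4271.6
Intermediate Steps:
E(k) = -12/5 (E(k) = (6/5)*(-2) = -12/5)
M(X) = -12/5 + X**2 - 47*X (M(X) = (X**2 - 47*X) - 12/5 = -12/5 + X**2 - 47*X)
58**2 - M(-67) = 58**2 - (-12/5 + (-67)**2 - 47*(-67)) = 3364 - (-12/5 + 4489 + 3149) = 3364 - 1*38178/5 = 3364 - 38178/5 = -21358/5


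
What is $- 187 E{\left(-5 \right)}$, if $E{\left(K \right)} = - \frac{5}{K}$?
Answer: $-187$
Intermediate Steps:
$- 187 E{\left(-5 \right)} = - 187 \left(- \frac{5}{-5}\right) = - 187 \left(\left(-5\right) \left(- \frac{1}{5}\right)\right) = \left(-187\right) 1 = -187$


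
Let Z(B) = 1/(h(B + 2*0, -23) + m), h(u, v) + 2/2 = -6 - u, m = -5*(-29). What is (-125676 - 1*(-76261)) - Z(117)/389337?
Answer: -404020844956/8176077 ≈ -49415.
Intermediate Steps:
m = 145
h(u, v) = -7 - u (h(u, v) = -1 + (-6 - u) = -7 - u)
Z(B) = 1/(138 - B) (Z(B) = 1/((-7 - (B + 2*0)) + 145) = 1/((-7 - (B + 0)) + 145) = 1/((-7 - B) + 145) = 1/(138 - B))
(-125676 - 1*(-76261)) - Z(117)/389337 = (-125676 - 1*(-76261)) - (-1/(-138 + 117))/389337 = (-125676 + 76261) - (-1/(-21))/389337 = -49415 - (-1*(-1/21))/389337 = -49415 - 1/(21*389337) = -49415 - 1*1/8176077 = -49415 - 1/8176077 = -404020844956/8176077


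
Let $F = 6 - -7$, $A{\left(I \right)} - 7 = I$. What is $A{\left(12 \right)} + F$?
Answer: $32$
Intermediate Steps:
$A{\left(I \right)} = 7 + I$
$F = 13$ ($F = 6 + 7 = 13$)
$A{\left(12 \right)} + F = \left(7 + 12\right) + 13 = 19 + 13 = 32$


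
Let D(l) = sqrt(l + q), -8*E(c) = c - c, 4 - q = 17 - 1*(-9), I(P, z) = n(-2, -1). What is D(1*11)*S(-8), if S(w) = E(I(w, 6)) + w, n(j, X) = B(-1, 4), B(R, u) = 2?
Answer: -8*I*sqrt(11) ≈ -26.533*I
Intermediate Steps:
n(j, X) = 2
I(P, z) = 2
q = -22 (q = 4 - (17 - 1*(-9)) = 4 - (17 + 9) = 4 - 1*26 = 4 - 26 = -22)
E(c) = 0 (E(c) = -(c - c)/8 = -1/8*0 = 0)
D(l) = sqrt(-22 + l) (D(l) = sqrt(l - 22) = sqrt(-22 + l))
S(w) = w (S(w) = 0 + w = w)
D(1*11)*S(-8) = sqrt(-22 + 1*11)*(-8) = sqrt(-22 + 11)*(-8) = sqrt(-11)*(-8) = (I*sqrt(11))*(-8) = -8*I*sqrt(11)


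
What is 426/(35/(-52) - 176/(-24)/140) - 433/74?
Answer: -173588477/250786 ≈ -692.18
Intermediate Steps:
426/(35/(-52) - 176/(-24)/140) - 433/74 = 426/(35*(-1/52) - 176*(-1/24)*(1/140)) - 433*1/74 = 426/(-35/52 + (22/3)*(1/140)) - 433/74 = 426/(-35/52 + 11/210) - 433/74 = 426/(-3389/5460) - 433/74 = 426*(-5460/3389) - 433/74 = -2325960/3389 - 433/74 = -173588477/250786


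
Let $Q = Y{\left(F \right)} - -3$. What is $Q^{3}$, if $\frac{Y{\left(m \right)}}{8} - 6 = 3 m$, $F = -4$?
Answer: $-91125$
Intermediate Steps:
$Y{\left(m \right)} = 48 + 24 m$ ($Y{\left(m \right)} = 48 + 8 \cdot 3 m = 48 + 24 m$)
$Q = -45$ ($Q = \left(48 + 24 \left(-4\right)\right) - -3 = \left(48 - 96\right) + 3 = -48 + 3 = -45$)
$Q^{3} = \left(-45\right)^{3} = -91125$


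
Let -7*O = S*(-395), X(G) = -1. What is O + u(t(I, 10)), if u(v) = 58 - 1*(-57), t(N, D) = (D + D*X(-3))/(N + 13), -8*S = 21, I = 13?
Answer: -265/8 ≈ -33.125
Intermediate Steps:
S = -21/8 (S = -⅛*21 = -21/8 ≈ -2.6250)
O = -1185/8 (O = -(-3)*(-395)/8 = -⅐*8295/8 = -1185/8 ≈ -148.13)
t(N, D) = 0 (t(N, D) = (D + D*(-1))/(N + 13) = (D - D)/(13 + N) = 0/(13 + N) = 0)
u(v) = 115 (u(v) = 58 + 57 = 115)
O + u(t(I, 10)) = -1185/8 + 115 = -265/8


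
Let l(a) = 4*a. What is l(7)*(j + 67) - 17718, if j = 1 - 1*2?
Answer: -15870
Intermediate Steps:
j = -1 (j = 1 - 2 = -1)
l(7)*(j + 67) - 17718 = (4*7)*(-1 + 67) - 17718 = 28*66 - 17718 = 1848 - 17718 = -15870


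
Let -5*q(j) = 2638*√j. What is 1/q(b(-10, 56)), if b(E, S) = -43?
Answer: 5*I*√43/113434 ≈ 0.00028904*I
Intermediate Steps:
q(j) = -2638*√j/5
1/q(b(-10, 56)) = 1/(-2638*I*√43/5) = 5*I*√43/113434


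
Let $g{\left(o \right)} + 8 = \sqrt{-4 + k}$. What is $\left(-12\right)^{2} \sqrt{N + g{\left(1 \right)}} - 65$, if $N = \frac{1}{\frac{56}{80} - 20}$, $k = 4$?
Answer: $-65 + \frac{144 i \sqrt{299922}}{193} \approx -65.0 + 408.61 i$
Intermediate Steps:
$N = - \frac{10}{193}$ ($N = \frac{1}{56 \cdot \frac{1}{80} - 20} = \frac{1}{\frac{7}{10} - 20} = \frac{1}{- \frac{193}{10}} = - \frac{10}{193} \approx -0.051813$)
$g{\left(o \right)} = -8$ ($g{\left(o \right)} = -8 + \sqrt{-4 + 4} = -8 + \sqrt{0} = -8 + 0 = -8$)
$\left(-12\right)^{2} \sqrt{N + g{\left(1 \right)}} - 65 = \left(-12\right)^{2} \sqrt{- \frac{10}{193} - 8} - 65 = 144 \sqrt{- \frac{1554}{193}} - 65 = 144 \frac{i \sqrt{299922}}{193} - 65 = \frac{144 i \sqrt{299922}}{193} - 65 = -65 + \frac{144 i \sqrt{299922}}{193}$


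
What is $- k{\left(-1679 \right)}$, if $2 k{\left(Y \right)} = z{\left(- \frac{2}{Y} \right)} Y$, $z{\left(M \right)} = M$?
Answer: $1$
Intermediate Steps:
$k{\left(Y \right)} = -1$ ($k{\left(Y \right)} = \frac{- \frac{2}{Y} Y}{2} = \frac{1}{2} \left(-2\right) = -1$)
$- k{\left(-1679 \right)} = \left(-1\right) \left(-1\right) = 1$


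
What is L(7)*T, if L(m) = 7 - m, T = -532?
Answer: 0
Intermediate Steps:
L(7)*T = (7 - 1*7)*(-532) = (7 - 7)*(-532) = 0*(-532) = 0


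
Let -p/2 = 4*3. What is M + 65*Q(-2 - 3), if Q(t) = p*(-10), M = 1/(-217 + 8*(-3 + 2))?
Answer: 3509999/225 ≈ 15600.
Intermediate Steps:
p = -24 (p = -8*3 = -2*12 = -24)
M = -1/225 (M = 1/(-217 + 8*(-1)) = 1/(-217 - 8) = 1/(-225) = -1/225 ≈ -0.0044444)
Q(t) = 240 (Q(t) = -24*(-10) = 240)
M + 65*Q(-2 - 3) = -1/225 + 65*240 = -1/225 + 15600 = 3509999/225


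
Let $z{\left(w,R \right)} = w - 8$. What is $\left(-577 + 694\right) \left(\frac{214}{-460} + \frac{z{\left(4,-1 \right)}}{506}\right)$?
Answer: $- \frac{140049}{2530} \approx -55.355$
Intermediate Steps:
$z{\left(w,R \right)} = -8 + w$ ($z{\left(w,R \right)} = w - 8 = -8 + w$)
$\left(-577 + 694\right) \left(\frac{214}{-460} + \frac{z{\left(4,-1 \right)}}{506}\right) = \left(-577 + 694\right) \left(\frac{214}{-460} + \frac{-8 + 4}{506}\right) = 117 \left(214 \left(- \frac{1}{460}\right) - \frac{2}{253}\right) = 117 \left(- \frac{107}{230} - \frac{2}{253}\right) = 117 \left(- \frac{1197}{2530}\right) = - \frac{140049}{2530}$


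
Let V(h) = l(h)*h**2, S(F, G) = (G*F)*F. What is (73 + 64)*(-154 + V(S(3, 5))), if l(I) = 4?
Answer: 1088602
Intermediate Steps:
S(F, G) = G*F**2 (S(F, G) = (F*G)*F = G*F**2)
V(h) = 4*h**2
(73 + 64)*(-154 + V(S(3, 5))) = (73 + 64)*(-154 + 4*(5*3**2)**2) = 137*(-154 + 4*(5*9)**2) = 137*(-154 + 4*45**2) = 137*(-154 + 4*2025) = 137*(-154 + 8100) = 137*7946 = 1088602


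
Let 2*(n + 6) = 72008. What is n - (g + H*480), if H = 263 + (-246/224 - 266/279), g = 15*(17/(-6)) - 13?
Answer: -116140643/1302 ≈ -89202.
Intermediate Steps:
n = 35998 (n = -6 + (½)*72008 = -6 + 36004 = 35998)
g = -111/2 (g = 15*(17*(-⅙)) - 13 = 15*(-17/6) - 13 = -85/2 - 13 = -111/2 ≈ -55.500)
H = 8154115/31248 (H = 263 + (-246*1/224 - 266*1/279) = 263 + (-123/112 - 266/279) = 263 - 64109/31248 = 8154115/31248 ≈ 260.95)
n - (g + H*480) = 35998 - (-111/2 + (8154115/31248)*480) = 35998 - (-111/2 + 81541150/651) = 35998 - 1*163010039/1302 = 35998 - 163010039/1302 = -116140643/1302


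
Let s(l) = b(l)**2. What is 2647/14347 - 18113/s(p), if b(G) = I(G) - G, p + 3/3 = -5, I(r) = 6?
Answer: -259486043/2065968 ≈ -125.60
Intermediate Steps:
p = -6 (p = -1 - 5 = -6)
b(G) = 6 - G
s(l) = (6 - l)**2
2647/14347 - 18113/s(p) = 2647/14347 - 18113/(-6 - 6)**2 = 2647*(1/14347) - 18113/((-12)**2) = 2647/14347 - 18113/144 = -259486043/2065968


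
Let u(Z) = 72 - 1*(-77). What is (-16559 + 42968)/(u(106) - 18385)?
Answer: -26409/18236 ≈ -1.4482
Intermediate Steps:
u(Z) = 149 (u(Z) = 72 + 77 = 149)
(-16559 + 42968)/(u(106) - 18385) = (-16559 + 42968)/(149 - 18385) = 26409/(-18236) = 26409*(-1/18236) = -26409/18236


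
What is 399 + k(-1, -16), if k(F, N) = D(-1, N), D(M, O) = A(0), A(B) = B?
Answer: 399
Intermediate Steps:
D(M, O) = 0
k(F, N) = 0
399 + k(-1, -16) = 399 + 0 = 399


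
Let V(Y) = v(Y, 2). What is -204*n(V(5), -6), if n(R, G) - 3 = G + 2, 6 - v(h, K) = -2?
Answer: 204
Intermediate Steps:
v(h, K) = 8 (v(h, K) = 6 - 1*(-2) = 6 + 2 = 8)
V(Y) = 8
n(R, G) = 5 + G (n(R, G) = 3 + (G + 2) = 3 + (2 + G) = 5 + G)
-204*n(V(5), -6) = -204*(5 - 6) = -204*(-1) = 204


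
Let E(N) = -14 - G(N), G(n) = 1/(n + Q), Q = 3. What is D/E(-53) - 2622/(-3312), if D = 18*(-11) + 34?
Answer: 70027/5592 ≈ 12.523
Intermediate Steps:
G(n) = 1/(3 + n) (G(n) = 1/(n + 3) = 1/(3 + n))
E(N) = -14 - 1/(3 + N)
D = -164 (D = -198 + 34 = -164)
D/E(-53) - 2622/(-3312) = -164*(3 - 53)/(-43 - 14*(-53)) - 2622/(-3312) = -164*(-50/(-43 + 742)) - 2622*(-1/3312) = -164/((-1/50*699)) + 19/24 = -164/(-699/50) + 19/24 = -164*(-50/699) + 19/24 = 8200/699 + 19/24 = 70027/5592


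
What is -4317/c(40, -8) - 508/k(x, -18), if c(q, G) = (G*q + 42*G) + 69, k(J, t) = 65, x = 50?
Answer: -17591/38155 ≈ -0.46104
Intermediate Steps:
c(q, G) = 69 + 42*G + G*q (c(q, G) = (42*G + G*q) + 69 = 69 + 42*G + G*q)
-4317/c(40, -8) - 508/k(x, -18) = -4317/(69 + 42*(-8) - 8*40) - 508/65 = -4317/(69 - 336 - 320) - 508*1/65 = -4317/(-587) - 508/65 = -4317*(-1/587) - 508/65 = 4317/587 - 508/65 = -17591/38155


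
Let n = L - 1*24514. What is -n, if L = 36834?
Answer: -12320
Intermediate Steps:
n = 12320 (n = 36834 - 1*24514 = 36834 - 24514 = 12320)
-n = -1*12320 = -12320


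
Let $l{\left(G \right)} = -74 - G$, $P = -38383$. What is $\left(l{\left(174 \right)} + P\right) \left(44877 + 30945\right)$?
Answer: $-2929079682$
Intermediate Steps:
$\left(l{\left(174 \right)} + P\right) \left(44877 + 30945\right) = \left(\left(-74 - 174\right) - 38383\right) \left(44877 + 30945\right) = \left(\left(-74 - 174\right) - 38383\right) 75822 = \left(-248 - 38383\right) 75822 = \left(-38631\right) 75822 = -2929079682$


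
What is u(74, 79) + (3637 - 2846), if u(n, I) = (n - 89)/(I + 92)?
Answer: 45082/57 ≈ 790.91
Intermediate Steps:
u(n, I) = (-89 + n)/(92 + I)
u(74, 79) + (3637 - 2846) = (-89 + 74)/(92 + 79) + (3637 - 2846) = -15/171 + 791 = (1/171)*(-15) + 791 = -5/57 + 791 = 45082/57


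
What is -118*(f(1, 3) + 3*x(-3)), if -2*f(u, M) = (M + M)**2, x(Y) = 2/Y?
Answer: 2360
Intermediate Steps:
f(u, M) = -2*M**2 (f(u, M) = -(M + M)**2/2 = -4*M**2/2 = -2*M**2)
-118*(f(1, 3) + 3*x(-3)) = -118*(-2*3**2 + 3*(2/(-3))) = -118*(-2*9 + 3*(2*(-1/3))) = -118*(-18 + 3*(-2/3)) = -118*(-18 - 2) = -118*(-20) = 2360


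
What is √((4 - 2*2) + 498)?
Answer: √498 ≈ 22.316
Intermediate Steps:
√((4 - 2*2) + 498) = √((4 - 4) + 498) = √(0 + 498) = √498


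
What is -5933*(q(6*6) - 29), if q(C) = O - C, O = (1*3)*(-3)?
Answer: 439042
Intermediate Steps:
O = -9 (O = 3*(-3) = -9)
q(C) = -9 - C
-5933*(q(6*6) - 29) = -5933*((-9 - 6*6) - 29) = -5933*((-9 - 1*36) - 29) = -5933*((-9 - 36) - 29) = -5933*(-45 - 29) = -5933*(-74) = 439042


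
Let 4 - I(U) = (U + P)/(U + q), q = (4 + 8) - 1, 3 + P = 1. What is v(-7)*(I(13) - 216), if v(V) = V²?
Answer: -249851/24 ≈ -10410.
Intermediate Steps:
P = -2 (P = -3 + 1 = -2)
q = 11 (q = 12 - 1 = 11)
I(U) = 4 - (-2 + U)/(11 + U) (I(U) = 4 - (U - 2)/(U + 11) = 4 - (-2 + U)/(11 + U))
v(-7)*(I(13) - 216) = (-7)²*((46 + 3*13)/(11 + 13) - 216) = 49*((46 + 39)/24 - 216) = 49*((1/24)*85 - 216) = 49*(85/24 - 216) = 49*(-5099/24) = -249851/24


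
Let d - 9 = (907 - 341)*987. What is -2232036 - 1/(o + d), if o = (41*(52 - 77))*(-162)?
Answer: -1617558721237/724701 ≈ -2.2320e+6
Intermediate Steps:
d = 558651 (d = 9 + (907 - 341)*987 = 9 + 566*987 = 9 + 558642 = 558651)
o = 166050 (o = (41*(-25))*(-162) = -1025*(-162) = 166050)
-2232036 - 1/(o + d) = -2232036 - 1/(166050 + 558651) = -2232036 - 1/724701 = -1617558721237/724701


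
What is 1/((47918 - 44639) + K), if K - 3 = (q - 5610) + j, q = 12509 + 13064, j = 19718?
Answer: 1/42963 ≈ 2.3276e-5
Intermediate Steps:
q = 25573
K = 39684 (K = 3 + ((25573 - 5610) + 19718) = 3 + (19963 + 19718) = 3 + 39681 = 39684)
1/((47918 - 44639) + K) = 1/((47918 - 44639) + 39684) = 1/(3279 + 39684) = 1/42963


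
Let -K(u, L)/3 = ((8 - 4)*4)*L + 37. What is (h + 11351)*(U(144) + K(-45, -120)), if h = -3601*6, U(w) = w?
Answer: -59407215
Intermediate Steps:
h = -21606
K(u, L) = -111 - 48*L (K(u, L) = -3*(((8 - 4)*4)*L + 37) = -3*((4*4)*L + 37) = -3*(16*L + 37) = -3*(37 + 16*L) = -111 - 48*L)
(h + 11351)*(U(144) + K(-45, -120)) = (-21606 + 11351)*(144 + (-111 - 48*(-120))) = -10255*(144 + (-111 + 5760)) = -10255*(144 + 5649) = -10255*5793 = -59407215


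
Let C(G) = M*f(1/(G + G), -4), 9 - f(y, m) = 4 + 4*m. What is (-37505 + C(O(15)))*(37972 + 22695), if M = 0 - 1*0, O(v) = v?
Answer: -2275315835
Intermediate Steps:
f(y, m) = 5 - 4*m (f(y, m) = 9 - (4 + 4*m) = 9 + (-4 - 4*m) = 5 - 4*m)
M = 0 (M = 0 + 0 = 0)
C(G) = 0 (C(G) = 0*(5 - 4*(-4)) = 0*(5 + 16) = 0*21 = 0)
(-37505 + C(O(15)))*(37972 + 22695) = (-37505 + 0)*(37972 + 22695) = -37505*60667 = -2275315835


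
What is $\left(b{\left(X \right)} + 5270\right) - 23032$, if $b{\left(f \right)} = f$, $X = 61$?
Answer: $-17701$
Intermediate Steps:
$\left(b{\left(X \right)} + 5270\right) - 23032 = \left(61 + 5270\right) - 23032 = 5331 - 23032 = -17701$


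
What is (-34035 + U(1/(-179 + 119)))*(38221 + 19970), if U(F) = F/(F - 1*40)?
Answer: -679322016642/343 ≈ -1.9805e+9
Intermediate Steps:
U(F) = F/(-40 + F) (U(F) = F/(F - 40) = F/(-40 + F))
(-34035 + U(1/(-179 + 119)))*(38221 + 19970) = (-34035 + 1/((-179 + 119)*(-40 + 1/(-179 + 119))))*(38221 + 19970) = (-34035 + 1/((-60)*(-40 + 1/(-60))))*58191 = (-34035 - 1/(60*(-40 - 1/60)))*58191 = (-34035 - 1/(60*(-2401/60)))*58191 = (-34035 - 1/60*(-60/2401))*58191 = (-34035 + 1/2401)*58191 = -81718034/2401*58191 = -679322016642/343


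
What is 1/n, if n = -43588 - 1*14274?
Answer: -1/57862 ≈ -1.7282e-5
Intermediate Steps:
n = -57862 (n = -43588 - 14274 = -57862)
1/n = 1/(-57862) = -1/57862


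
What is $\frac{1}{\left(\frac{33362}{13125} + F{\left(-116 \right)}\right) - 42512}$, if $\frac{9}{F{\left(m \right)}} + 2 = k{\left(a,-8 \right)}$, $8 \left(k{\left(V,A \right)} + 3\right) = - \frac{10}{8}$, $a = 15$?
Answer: $- \frac{20625}{876793574} \approx -2.3523 \cdot 10^{-5}$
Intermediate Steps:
$k{\left(V,A \right)} = - \frac{101}{32}$ ($k{\left(V,A \right)} = -3 + \frac{\left(-10\right) \frac{1}{8}}{8} = -3 + \frac{1}{8} \left(- \frac{5}{4}\right) = -3 - \frac{5}{32} = - \frac{101}{32}$)
$F{\left(m \right)} = - \frac{96}{55}$ ($F{\left(m \right)} = \frac{9}{-2 - \frac{101}{32}} = \frac{9}{- \frac{165}{32}} = 9 \left(- \frac{32}{165}\right) = - \frac{96}{55}$)
$\frac{1}{\left(\frac{33362}{13125} + F{\left(-116 \right)}\right) - 42512} = \frac{1}{\left(\frac{33362}{13125} - \frac{96}{55}\right) - 42512} = \frac{1}{\left(33362 \cdot \frac{1}{13125} - \frac{96}{55}\right) - 42512} = \frac{1}{\left(\frac{4766}{1875} - \frac{96}{55}\right) - 42512} = \frac{1}{\frac{16426}{20625} - 42512} = \frac{1}{- \frac{876793574}{20625}} = - \frac{20625}{876793574}$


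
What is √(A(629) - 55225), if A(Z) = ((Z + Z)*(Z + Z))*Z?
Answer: √995377531 ≈ 31550.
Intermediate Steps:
A(Z) = 4*Z³ (A(Z) = ((2*Z)*(2*Z))*Z = (4*Z²)*Z = 4*Z³)
√(A(629) - 55225) = √(4*629³ - 55225) = √(4*248858189 - 55225) = √(995432756 - 55225) = √995377531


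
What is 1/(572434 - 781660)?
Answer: -1/209226 ≈ -4.7795e-6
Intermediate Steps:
1/(572434 - 781660) = 1/(-209226) = -1/209226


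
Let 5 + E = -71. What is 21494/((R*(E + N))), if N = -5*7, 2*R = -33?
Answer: 3908/333 ≈ 11.736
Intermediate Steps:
R = -33/2 (R = (½)*(-33) = -33/2 ≈ -16.500)
E = -76 (E = -5 - 71 = -76)
N = -35
21494/((R*(E + N))) = 21494/((-33*(-76 - 35)/2)) = 21494/((-33/2*(-111))) = 21494/(3663/2) = 21494*(2/3663) = 3908/333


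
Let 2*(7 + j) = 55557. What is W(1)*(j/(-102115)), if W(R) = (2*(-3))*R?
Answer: 166629/102115 ≈ 1.6318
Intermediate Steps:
W(R) = -6*R
j = 55543/2 (j = -7 + (½)*55557 = -7 + 55557/2 = 55543/2 ≈ 27772.)
W(1)*(j/(-102115)) = (-6*1)*((55543/2)/(-102115)) = -166629*(-1)/102115 = -6*(-55543/204230) = 166629/102115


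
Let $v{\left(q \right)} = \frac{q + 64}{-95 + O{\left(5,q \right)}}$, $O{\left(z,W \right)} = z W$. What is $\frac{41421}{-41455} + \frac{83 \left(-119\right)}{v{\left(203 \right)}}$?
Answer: $- \frac{376706011607}{11068485} \approx -34034.0$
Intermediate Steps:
$O{\left(z,W \right)} = W z$
$v{\left(q \right)} = \frac{64 + q}{-95 + 5 q}$ ($v{\left(q \right)} = \frac{q + 64}{-95 + q 5} = \frac{64 + q}{-95 + 5 q}$)
$\frac{41421}{-41455} + \frac{83 \left(-119\right)}{v{\left(203 \right)}} = \frac{41421}{-41455} + \frac{83 \left(-119\right)}{\frac{1}{5} \frac{1}{-19 + 203} \left(64 + 203\right)} = 41421 \left(- \frac{1}{41455}\right) - \frac{9877}{\frac{1}{5} \cdot \frac{1}{184} \cdot 267} = - \frac{41421}{41455} - \frac{9877}{\frac{1}{5} \cdot \frac{1}{184} \cdot 267} = - \frac{41421}{41455} - \frac{9877}{\frac{267}{920}} = - \frac{41421}{41455} - \frac{9086840}{267} = - \frac{376706011607}{11068485}$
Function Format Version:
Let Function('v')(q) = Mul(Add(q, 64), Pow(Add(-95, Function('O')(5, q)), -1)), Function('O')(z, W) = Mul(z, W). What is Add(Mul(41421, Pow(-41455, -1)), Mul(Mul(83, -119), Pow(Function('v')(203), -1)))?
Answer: Rational(-376706011607, 11068485) ≈ -34034.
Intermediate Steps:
Function('O')(z, W) = Mul(W, z)
Function('v')(q) = Mul(Pow(Add(-95, Mul(5, q)), -1), Add(64, q)) (Function('v')(q) = Mul(Add(q, 64), Pow(Add(-95, Mul(q, 5)), -1)) = Mul(Add(64, q), Pow(Add(-95, Mul(5, q)), -1)) = Mul(Pow(Add(-95, Mul(5, q)), -1), Add(64, q)))
Add(Mul(41421, Pow(-41455, -1)), Mul(Mul(83, -119), Pow(Function('v')(203), -1))) = Add(Mul(41421, Pow(-41455, -1)), Mul(Mul(83, -119), Pow(Mul(Rational(1, 5), Pow(Add(-19, 203), -1), Add(64, 203)), -1))) = Add(Mul(41421, Rational(-1, 41455)), Mul(-9877, Pow(Mul(Rational(1, 5), Pow(184, -1), 267), -1))) = Add(Rational(-41421, 41455), Mul(-9877, Pow(Mul(Rational(1, 5), Rational(1, 184), 267), -1))) = Add(Rational(-41421, 41455), Mul(-9877, Pow(Rational(267, 920), -1))) = Add(Rational(-41421, 41455), Mul(-9877, Rational(920, 267))) = Add(Rational(-41421, 41455), Rational(-9086840, 267)) = Rational(-376706011607, 11068485)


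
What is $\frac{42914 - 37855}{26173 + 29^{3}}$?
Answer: $\frac{5059}{50562} \approx 0.10006$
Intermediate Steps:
$\frac{42914 - 37855}{26173 + 29^{3}} = \frac{5059}{26173 + 24389} = \frac{5059}{50562}$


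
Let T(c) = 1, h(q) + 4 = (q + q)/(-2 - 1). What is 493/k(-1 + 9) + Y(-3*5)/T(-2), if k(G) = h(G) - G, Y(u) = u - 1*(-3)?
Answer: -2103/52 ≈ -40.442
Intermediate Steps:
h(q) = -4 - 2*q/3 (h(q) = -4 + (q + q)/(-2 - 1) = -4 + (2*q)/(-3) = -4 + (2*q)*(-⅓) = -4 - 2*q/3)
Y(u) = 3 + u (Y(u) = u + 3 = 3 + u)
k(G) = -4 - 5*G/3 (k(G) = (-4 - 2*G/3) - G = -4 - 5*G/3)
493/k(-1 + 9) + Y(-3*5)/T(-2) = 493/(-4 - 5*(-1 + 9)/3) + (3 - 3*5)/1 = 493/(-4 - 5/3*8) + (3 - 15)*1 = 493/(-4 - 40/3) - 12*1 = 493/(-52/3) - 12 = 493*(-3/52) - 12 = -1479/52 - 12 = -2103/52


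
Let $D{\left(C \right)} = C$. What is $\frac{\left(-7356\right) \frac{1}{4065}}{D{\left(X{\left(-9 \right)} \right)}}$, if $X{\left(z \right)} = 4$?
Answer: $- \frac{613}{1355} \approx -0.4524$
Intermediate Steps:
$\frac{\left(-7356\right) \frac{1}{4065}}{D{\left(X{\left(-9 \right)} \right)}} = \frac{\left(-7356\right) \frac{1}{4065}}{4} = \left(-7356\right) \frac{1}{4065} \cdot \frac{1}{4} = \left(- \frac{2452}{1355}\right) \frac{1}{4} = - \frac{613}{1355}$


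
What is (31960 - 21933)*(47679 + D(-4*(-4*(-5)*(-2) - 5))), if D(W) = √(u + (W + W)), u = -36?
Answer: 478257819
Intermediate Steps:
D(W) = √(-36 + 2*W) (D(W) = √(-36 + (W + W)) = √(-36 + 2*W))
(31960 - 21933)*(47679 + D(-4*(-4*(-5)*(-2) - 5))) = (31960 - 21933)*(47679 + √(-36 + 2*(-4*(-4*(-5)*(-2) - 5)))) = 10027*(47679 + √(-36 + 2*(-4*(20*(-2) - 5)))) = 10027*(47679 + √(-36 + 2*(-4*(-40 - 5)))) = 10027*(47679 + √(-36 + 2*(-4*(-45)))) = 10027*(47679 + √(-36 + 2*180)) = 10027*(47679 + √(-36 + 360)) = 10027*(47679 + √324) = 10027*(47679 + 18) = 10027*47697 = 478257819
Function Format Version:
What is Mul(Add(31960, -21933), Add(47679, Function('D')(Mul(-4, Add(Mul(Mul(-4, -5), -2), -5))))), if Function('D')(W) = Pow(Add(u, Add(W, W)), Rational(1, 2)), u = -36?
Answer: 478257819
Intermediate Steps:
Function('D')(W) = Pow(Add(-36, Mul(2, W)), Rational(1, 2)) (Function('D')(W) = Pow(Add(-36, Add(W, W)), Rational(1, 2)) = Pow(Add(-36, Mul(2, W)), Rational(1, 2)))
Mul(Add(31960, -21933), Add(47679, Function('D')(Mul(-4, Add(Mul(Mul(-4, -5), -2), -5))))) = Mul(Add(31960, -21933), Add(47679, Pow(Add(-36, Mul(2, Mul(-4, Add(Mul(Mul(-4, -5), -2), -5)))), Rational(1, 2)))) = Mul(10027, Add(47679, Pow(Add(-36, Mul(2, Mul(-4, Add(Mul(20, -2), -5)))), Rational(1, 2)))) = Mul(10027, Add(47679, Pow(Add(-36, Mul(2, Mul(-4, Add(-40, -5)))), Rational(1, 2)))) = Mul(10027, Add(47679, Pow(Add(-36, Mul(2, Mul(-4, -45))), Rational(1, 2)))) = Mul(10027, Add(47679, Pow(Add(-36, Mul(2, 180)), Rational(1, 2)))) = Mul(10027, Add(47679, Pow(Add(-36, 360), Rational(1, 2)))) = Mul(10027, Add(47679, Pow(324, Rational(1, 2)))) = Mul(10027, Add(47679, 18)) = Mul(10027, 47697) = 478257819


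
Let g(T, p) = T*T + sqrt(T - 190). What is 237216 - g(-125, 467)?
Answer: 221591 - 3*I*sqrt(35) ≈ 2.2159e+5 - 17.748*I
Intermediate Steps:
g(T, p) = T**2 + sqrt(-190 + T)
237216 - g(-125, 467) = 237216 - ((-125)**2 + sqrt(-190 - 125)) = 237216 - (15625 + sqrt(-315)) = 237216 - (15625 + 3*I*sqrt(35)) = 237216 + (-15625 - 3*I*sqrt(35)) = 221591 - 3*I*sqrt(35)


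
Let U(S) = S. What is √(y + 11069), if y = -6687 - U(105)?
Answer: √4277 ≈ 65.399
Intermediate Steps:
y = -6792 (y = -6687 - 1*105 = -6687 - 105 = -6792)
√(y + 11069) = √(-6792 + 11069) = √4277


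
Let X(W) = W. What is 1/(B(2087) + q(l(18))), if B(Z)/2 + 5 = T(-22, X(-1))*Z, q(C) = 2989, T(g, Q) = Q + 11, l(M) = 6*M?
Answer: 1/44719 ≈ 2.2362e-5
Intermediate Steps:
T(g, Q) = 11 + Q
B(Z) = -10 + 20*Z (B(Z) = -10 + 2*((11 - 1)*Z) = -10 + 2*(10*Z) = -10 + 20*Z)
1/(B(2087) + q(l(18))) = 1/((-10 + 20*2087) + 2989) = 1/((-10 + 41740) + 2989) = 1/(41730 + 2989) = 1/44719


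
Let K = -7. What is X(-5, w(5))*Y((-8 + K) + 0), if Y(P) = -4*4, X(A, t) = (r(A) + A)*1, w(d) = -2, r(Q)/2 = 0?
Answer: 80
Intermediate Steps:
r(Q) = 0 (r(Q) = 2*0 = 0)
X(A, t) = A (X(A, t) = (0 + A)*1 = A*1 = A)
Y(P) = -16
X(-5, w(5))*Y((-8 + K) + 0) = -5*(-16) = 80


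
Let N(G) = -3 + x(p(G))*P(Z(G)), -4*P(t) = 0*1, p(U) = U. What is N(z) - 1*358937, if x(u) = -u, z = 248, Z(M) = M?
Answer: -358940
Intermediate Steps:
P(t) = 0 (P(t) = -0 = -¼*0 = 0)
N(G) = -3 (N(G) = -3 - G*0 = -3 + 0 = -3)
N(z) - 1*358937 = -3 - 1*358937 = -3 - 358937 = -358940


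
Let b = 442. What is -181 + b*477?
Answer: 210653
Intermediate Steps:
-181 + b*477 = -181 + 442*477 = -181 + 210834 = 210653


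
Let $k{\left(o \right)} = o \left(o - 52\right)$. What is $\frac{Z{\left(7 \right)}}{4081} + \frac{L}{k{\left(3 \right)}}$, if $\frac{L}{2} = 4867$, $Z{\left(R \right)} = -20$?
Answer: $- \frac{5675342}{85701} \approx -66.223$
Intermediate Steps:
$k{\left(o \right)} = o \left(-52 + o\right)$
$L = 9734$ ($L = 2 \cdot 4867 = 9734$)
$\frac{Z{\left(7 \right)}}{4081} + \frac{L}{k{\left(3 \right)}} = - \frac{20}{4081} + \frac{9734}{3 \left(-52 + 3\right)} = \left(-20\right) \frac{1}{4081} + \frac{9734}{3 \left(-49\right)} = - \frac{20}{4081} + \frac{9734}{-147} = - \frac{20}{4081} + 9734 \left(- \frac{1}{147}\right) = - \frac{20}{4081} - \frac{9734}{147} = - \frac{5675342}{85701}$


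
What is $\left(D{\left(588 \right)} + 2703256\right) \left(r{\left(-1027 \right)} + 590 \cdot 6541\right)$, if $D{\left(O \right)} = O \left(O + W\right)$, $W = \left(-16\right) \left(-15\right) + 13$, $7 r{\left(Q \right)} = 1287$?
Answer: $\frac{86389567480388}{7} \approx 1.2341 \cdot 10^{13}$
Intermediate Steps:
$r{\left(Q \right)} = \frac{1287}{7}$ ($r{\left(Q \right)} = \frac{1}{7} \cdot 1287 = \frac{1287}{7}$)
$W = 253$ ($W = 240 + 13 = 253$)
$D{\left(O \right)} = O \left(253 + O\right)$ ($D{\left(O \right)} = O \left(O + 253\right) = O \left(253 + O\right)$)
$\left(D{\left(588 \right)} + 2703256\right) \left(r{\left(-1027 \right)} + 590 \cdot 6541\right) = \left(588 \left(253 + 588\right) + 2703256\right) \left(\frac{1287}{7} + 590 \cdot 6541\right) = \left(588 \cdot 841 + 2703256\right) \left(\frac{1287}{7} + 3859190\right) = \left(494508 + 2703256\right) \frac{27015617}{7} = 3197764 \cdot \frac{27015617}{7} = \frac{86389567480388}{7}$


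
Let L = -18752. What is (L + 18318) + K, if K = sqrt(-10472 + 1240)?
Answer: -434 + 4*I*sqrt(577) ≈ -434.0 + 96.083*I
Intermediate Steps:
K = 4*I*sqrt(577) (K = sqrt(-9232) = 4*I*sqrt(577) ≈ 96.083*I)
(L + 18318) + K = (-18752 + 18318) + 4*I*sqrt(577) = -434 + 4*I*sqrt(577)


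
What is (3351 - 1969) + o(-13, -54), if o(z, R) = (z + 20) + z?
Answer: 1376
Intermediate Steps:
o(z, R) = 20 + 2*z (o(z, R) = (20 + z) + z = 20 + 2*z)
(3351 - 1969) + o(-13, -54) = (3351 - 1969) + (20 + 2*(-13)) = 1382 + (20 - 26) = 1382 - 6 = 1376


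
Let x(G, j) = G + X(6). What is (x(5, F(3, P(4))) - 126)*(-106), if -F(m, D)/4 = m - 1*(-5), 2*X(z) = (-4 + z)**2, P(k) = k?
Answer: 12614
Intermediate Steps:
X(z) = (-4 + z)**2/2
F(m, D) = -20 - 4*m (F(m, D) = -4*(m - 1*(-5)) = -4*(m + 5) = -4*(5 + m) = -20 - 4*m)
x(G, j) = 2 + G (x(G, j) = G + (-4 + 6)**2/2 = G + (1/2)*2**2 = G + (1/2)*4 = G + 2 = 2 + G)
(x(5, F(3, P(4))) - 126)*(-106) = ((2 + 5) - 126)*(-106) = (7 - 126)*(-106) = -119*(-106) = 12614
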